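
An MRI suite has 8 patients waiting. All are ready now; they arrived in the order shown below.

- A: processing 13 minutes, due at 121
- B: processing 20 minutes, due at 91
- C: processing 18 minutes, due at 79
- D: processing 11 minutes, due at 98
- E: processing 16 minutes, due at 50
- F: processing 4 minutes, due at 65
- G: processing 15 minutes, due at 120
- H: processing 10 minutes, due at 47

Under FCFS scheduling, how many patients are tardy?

FIFO (arrival order): A B C D E F G H.
A: 0→13, due 121, tardiness 0
B: 13→33, due 91, tardiness 0
C: 33→51, due 79, tardiness 0
D: 51→62, due 98, tardiness 0
E: 62→78, due 50, tardiness 28
F: 78→82, due 65, tardiness 17
G: 82→97, due 120, tardiness 0
H: 97→107, due 47, tardiness 60
Late patients: 3.

3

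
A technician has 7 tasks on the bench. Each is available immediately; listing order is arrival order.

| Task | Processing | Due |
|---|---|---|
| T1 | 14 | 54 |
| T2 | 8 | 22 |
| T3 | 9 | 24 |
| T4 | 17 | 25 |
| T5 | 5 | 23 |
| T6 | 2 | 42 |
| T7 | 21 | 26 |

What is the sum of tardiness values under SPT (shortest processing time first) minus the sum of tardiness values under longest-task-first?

SPT (increasing processing time): T6 T5 T2 T3 T1 T4 T7.
T6: 0→2, due 42, tardiness 0
T5: 2→7, due 23, tardiness 0
T2: 7→15, due 22, tardiness 0
T3: 15→24, due 24, tardiness 0
T1: 24→38, due 54, tardiness 0
T4: 38→55, due 25, tardiness 30
T7: 55→76, due 26, tardiness 50
Sum = 0+0+0+0+0+30+50 = 80.
LPT (decreasing processing time): T7 T4 T1 T3 T2 T5 T6.
T7: 0→21, due 26, tardiness 0
T4: 21→38, due 25, tardiness 13
T1: 38→52, due 54, tardiness 0
T3: 52→61, due 24, tardiness 37
T2: 61→69, due 22, tardiness 47
T5: 69→74, due 23, tardiness 51
T6: 74→76, due 42, tardiness 34
Sum = 0+13+0+37+47+51+34 = 182.
Difference = 80 − 182 = -102.

-102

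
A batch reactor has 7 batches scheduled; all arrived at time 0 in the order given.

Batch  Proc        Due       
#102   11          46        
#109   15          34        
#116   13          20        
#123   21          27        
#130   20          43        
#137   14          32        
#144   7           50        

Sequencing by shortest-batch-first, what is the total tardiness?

161

SPT (increasing processing time): #144 #102 #116 #137 #109 #130 #123.
#144: 0→7, due 50, tardiness 0
#102: 7→18, due 46, tardiness 0
#116: 18→31, due 20, tardiness 11
#137: 31→45, due 32, tardiness 13
#109: 45→60, due 34, tardiness 26
#130: 60→80, due 43, tardiness 37
#123: 80→101, due 27, tardiness 74
Sum = 0+0+11+13+26+37+74 = 161.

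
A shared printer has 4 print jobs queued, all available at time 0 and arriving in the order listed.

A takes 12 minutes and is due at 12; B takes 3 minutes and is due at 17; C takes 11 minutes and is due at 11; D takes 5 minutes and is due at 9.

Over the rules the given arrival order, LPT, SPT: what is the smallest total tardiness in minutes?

FIFO (arrival order): A B C D.
A: 0→12, due 12, tardiness 0
B: 12→15, due 17, tardiness 0
C: 15→26, due 11, tardiness 15
D: 26→31, due 9, tardiness 22
Sum = 0+0+15+22 = 37.
LPT (decreasing processing time): A C D B.
A: 0→12, due 12, tardiness 0
C: 12→23, due 11, tardiness 12
D: 23→28, due 9, tardiness 19
B: 28→31, due 17, tardiness 14
Sum = 0+12+19+14 = 45.
SPT (increasing processing time): B D C A.
B: 0→3, due 17, tardiness 0
D: 3→8, due 9, tardiness 0
C: 8→19, due 11, tardiness 8
A: 19→31, due 12, tardiness 19
Sum = 0+0+8+19 = 27.
FIFO 37, LPT 45, SPT 27 → minimum 27.

27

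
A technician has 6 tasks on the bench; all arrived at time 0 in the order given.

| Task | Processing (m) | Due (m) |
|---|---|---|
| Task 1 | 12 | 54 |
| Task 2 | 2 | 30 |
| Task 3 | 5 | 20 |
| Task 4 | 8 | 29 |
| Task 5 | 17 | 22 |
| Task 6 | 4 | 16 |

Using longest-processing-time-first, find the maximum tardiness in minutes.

LPT (decreasing processing time): Task 5 Task 1 Task 4 Task 3 Task 6 Task 2.
Task 5: 0→17, due 22, tardiness 0
Task 1: 17→29, due 54, tardiness 0
Task 4: 29→37, due 29, tardiness 8
Task 3: 37→42, due 20, tardiness 22
Task 6: 42→46, due 16, tardiness 30
Task 2: 46→48, due 30, tardiness 18
Maximum = 30.

30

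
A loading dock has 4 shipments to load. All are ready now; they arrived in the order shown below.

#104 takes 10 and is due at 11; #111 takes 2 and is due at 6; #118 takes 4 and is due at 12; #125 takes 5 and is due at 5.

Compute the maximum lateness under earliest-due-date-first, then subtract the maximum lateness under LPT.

EDD (increasing due date): #125 #111 #104 #118.
#125: 0→5, due 5, lateness 0
#111: 5→7, due 6, lateness 1
#104: 7→17, due 11, lateness 6
#118: 17→21, due 12, lateness 9
Maximum = 9.
LPT (decreasing processing time): #104 #125 #118 #111.
#104: 0→10, due 11, lateness -1
#125: 10→15, due 5, lateness 10
#118: 15→19, due 12, lateness 7
#111: 19→21, due 6, lateness 15
Maximum = 15.
Difference = 9 − 15 = -6.

-6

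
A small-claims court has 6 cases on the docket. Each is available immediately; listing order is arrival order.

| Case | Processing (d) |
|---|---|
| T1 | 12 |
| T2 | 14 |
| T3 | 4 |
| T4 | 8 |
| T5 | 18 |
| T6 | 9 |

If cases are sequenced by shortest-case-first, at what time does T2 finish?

SPT (increasing processing time): T3 T4 T6 T1 T2 T5.
T3: 0→4
T4: 4→12
T6: 12→21
T1: 21→33
T2: 33→47

47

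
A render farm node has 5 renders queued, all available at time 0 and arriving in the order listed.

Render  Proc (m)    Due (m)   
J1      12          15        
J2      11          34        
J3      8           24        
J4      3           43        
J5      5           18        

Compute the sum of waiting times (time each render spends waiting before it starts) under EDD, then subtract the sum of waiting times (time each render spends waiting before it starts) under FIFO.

-10

EDD (increasing due date): J1 J5 J3 J2 J4.
J1: waits 0, runs 0→12
J5: waits 12, runs 12→17
J3: waits 17, runs 17→25
J2: waits 25, runs 25→36
J4: waits 36, runs 36→39
Sum = 0+12+17+25+36 = 90.
FIFO (arrival order): J1 J2 J3 J4 J5.
J1: waits 0, runs 0→12
J2: waits 12, runs 12→23
J3: waits 23, runs 23→31
J4: waits 31, runs 31→34
J5: waits 34, runs 34→39
Sum = 0+12+23+31+34 = 100.
Difference = 90 − 100 = -10.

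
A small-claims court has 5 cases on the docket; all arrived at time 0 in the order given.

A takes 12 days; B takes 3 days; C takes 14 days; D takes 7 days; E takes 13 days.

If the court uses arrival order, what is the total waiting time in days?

FIFO (arrival order): A B C D E.
A: waits 0, runs 0→12
B: waits 12, runs 12→15
C: waits 15, runs 15→29
D: waits 29, runs 29→36
E: waits 36, runs 36→49
Sum = 0+12+15+29+36 = 92.

92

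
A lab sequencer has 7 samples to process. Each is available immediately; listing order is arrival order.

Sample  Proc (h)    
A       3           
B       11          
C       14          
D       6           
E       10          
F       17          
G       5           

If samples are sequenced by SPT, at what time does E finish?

SPT (increasing processing time): A G D E B C F.
A: 0→3
G: 3→8
D: 8→14
E: 14→24

24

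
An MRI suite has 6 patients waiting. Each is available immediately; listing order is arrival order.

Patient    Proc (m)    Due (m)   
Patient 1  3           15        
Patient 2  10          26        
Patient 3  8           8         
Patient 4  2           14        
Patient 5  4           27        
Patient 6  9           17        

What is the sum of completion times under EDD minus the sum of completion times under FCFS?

-2

EDD (increasing due date): Patient 3 Patient 4 Patient 1 Patient 6 Patient 2 Patient 5.
Patient 3: 0→8
Patient 4: 8→10
Patient 1: 10→13
Patient 6: 13→22
Patient 2: 22→32
Patient 5: 32→36
Sum = 8+10+13+22+32+36 = 121.
FIFO (arrival order): Patient 1 Patient 2 Patient 3 Patient 4 Patient 5 Patient 6.
Patient 1: 0→3
Patient 2: 3→13
Patient 3: 13→21
Patient 4: 21→23
Patient 5: 23→27
Patient 6: 27→36
Sum = 3+13+21+23+27+36 = 123.
Difference = 121 − 123 = -2.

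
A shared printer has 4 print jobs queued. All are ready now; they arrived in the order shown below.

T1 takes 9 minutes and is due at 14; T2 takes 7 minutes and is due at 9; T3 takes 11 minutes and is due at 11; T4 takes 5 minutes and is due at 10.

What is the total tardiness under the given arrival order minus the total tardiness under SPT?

14

FIFO (arrival order): T1 T2 T3 T4.
T1: 0→9, due 14, tardiness 0
T2: 9→16, due 9, tardiness 7
T3: 16→27, due 11, tardiness 16
T4: 27→32, due 10, tardiness 22
Sum = 0+7+16+22 = 45.
SPT (increasing processing time): T4 T2 T1 T3.
T4: 0→5, due 10, tardiness 0
T2: 5→12, due 9, tardiness 3
T1: 12→21, due 14, tardiness 7
T3: 21→32, due 11, tardiness 21
Sum = 0+3+7+21 = 31.
Difference = 45 − 31 = 14.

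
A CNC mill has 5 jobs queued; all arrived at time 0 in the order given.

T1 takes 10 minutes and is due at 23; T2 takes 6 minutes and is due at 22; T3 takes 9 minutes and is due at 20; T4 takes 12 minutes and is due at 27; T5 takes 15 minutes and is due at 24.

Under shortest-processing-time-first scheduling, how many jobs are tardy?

3

SPT (increasing processing time): T2 T3 T1 T4 T5.
T2: 0→6, due 22, tardiness 0
T3: 6→15, due 20, tardiness 0
T1: 15→25, due 23, tardiness 2
T4: 25→37, due 27, tardiness 10
T5: 37→52, due 24, tardiness 28
Late jobs: 3.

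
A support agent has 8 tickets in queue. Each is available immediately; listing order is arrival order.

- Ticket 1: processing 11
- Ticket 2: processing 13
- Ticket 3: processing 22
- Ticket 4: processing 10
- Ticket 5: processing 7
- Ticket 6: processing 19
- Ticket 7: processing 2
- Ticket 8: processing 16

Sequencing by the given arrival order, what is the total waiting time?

366

FIFO (arrival order): Ticket 1 Ticket 2 Ticket 3 Ticket 4 Ticket 5 Ticket 6 Ticket 7 Ticket 8.
Ticket 1: waits 0, runs 0→11
Ticket 2: waits 11, runs 11→24
Ticket 3: waits 24, runs 24→46
Ticket 4: waits 46, runs 46→56
Ticket 5: waits 56, runs 56→63
Ticket 6: waits 63, runs 63→82
Ticket 7: waits 82, runs 82→84
Ticket 8: waits 84, runs 84→100
Sum = 0+11+24+46+56+63+82+84 = 366.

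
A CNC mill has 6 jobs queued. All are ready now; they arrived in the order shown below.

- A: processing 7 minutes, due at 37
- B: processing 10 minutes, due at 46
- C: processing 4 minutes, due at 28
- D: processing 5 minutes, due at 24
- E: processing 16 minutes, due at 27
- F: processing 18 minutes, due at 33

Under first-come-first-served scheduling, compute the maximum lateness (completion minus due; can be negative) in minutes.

27

FIFO (arrival order): A B C D E F.
A: 0→7, due 37, lateness -30
B: 7→17, due 46, lateness -29
C: 17→21, due 28, lateness -7
D: 21→26, due 24, lateness 2
E: 26→42, due 27, lateness 15
F: 42→60, due 33, lateness 27
Maximum = 27.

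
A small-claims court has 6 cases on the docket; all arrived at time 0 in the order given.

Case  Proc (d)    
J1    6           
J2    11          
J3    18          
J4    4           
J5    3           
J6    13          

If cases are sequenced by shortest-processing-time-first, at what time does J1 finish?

SPT (increasing processing time): J5 J4 J1 J2 J6 J3.
J5: 0→3
J4: 3→7
J1: 7→13

13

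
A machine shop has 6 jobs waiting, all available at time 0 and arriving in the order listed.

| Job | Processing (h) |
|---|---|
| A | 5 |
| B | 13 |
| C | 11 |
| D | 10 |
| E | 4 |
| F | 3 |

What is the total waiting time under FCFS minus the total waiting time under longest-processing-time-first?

FIFO (arrival order): A B C D E F.
A: waits 0, runs 0→5
B: waits 5, runs 5→18
C: waits 18, runs 18→29
D: waits 29, runs 29→39
E: waits 39, runs 39→43
F: waits 43, runs 43→46
Sum = 0+5+18+29+39+43 = 134.
LPT (decreasing processing time): B C D A E F.
B: waits 0, runs 0→13
C: waits 13, runs 13→24
D: waits 24, runs 24→34
A: waits 34, runs 34→39
E: waits 39, runs 39→43
F: waits 43, runs 43→46
Sum = 0+13+24+34+39+43 = 153.
Difference = 134 − 153 = -19.

-19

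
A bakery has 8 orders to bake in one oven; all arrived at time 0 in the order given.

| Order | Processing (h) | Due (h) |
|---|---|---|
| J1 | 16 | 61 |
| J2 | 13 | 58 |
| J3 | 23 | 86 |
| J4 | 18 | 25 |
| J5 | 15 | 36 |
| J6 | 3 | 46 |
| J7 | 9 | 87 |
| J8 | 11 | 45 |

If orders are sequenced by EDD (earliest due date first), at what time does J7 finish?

EDD (increasing due date): J4 J5 J8 J6 J2 J1 J3 J7.
J4: 0→18
J5: 18→33
J8: 33→44
J6: 44→47
J2: 47→60
J1: 60→76
J3: 76→99
J7: 99→108

108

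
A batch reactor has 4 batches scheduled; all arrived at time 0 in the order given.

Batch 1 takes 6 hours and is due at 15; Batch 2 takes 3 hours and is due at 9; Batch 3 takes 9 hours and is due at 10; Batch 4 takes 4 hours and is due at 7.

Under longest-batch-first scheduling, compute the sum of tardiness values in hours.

LPT (decreasing processing time): Batch 3 Batch 1 Batch 4 Batch 2.
Batch 3: 0→9, due 10, tardiness 0
Batch 1: 9→15, due 15, tardiness 0
Batch 4: 15→19, due 7, tardiness 12
Batch 2: 19→22, due 9, tardiness 13
Sum = 0+0+12+13 = 25.

25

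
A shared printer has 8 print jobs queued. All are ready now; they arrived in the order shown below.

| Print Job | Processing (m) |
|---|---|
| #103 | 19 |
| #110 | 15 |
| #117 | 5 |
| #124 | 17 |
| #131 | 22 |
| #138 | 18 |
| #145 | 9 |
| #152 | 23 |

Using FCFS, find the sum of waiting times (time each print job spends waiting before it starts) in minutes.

427

FIFO (arrival order): #103 #110 #117 #124 #131 #138 #145 #152.
#103: waits 0, runs 0→19
#110: waits 19, runs 19→34
#117: waits 34, runs 34→39
#124: waits 39, runs 39→56
#131: waits 56, runs 56→78
#138: waits 78, runs 78→96
#145: waits 96, runs 96→105
#152: waits 105, runs 105→128
Sum = 0+19+34+39+56+78+96+105 = 427.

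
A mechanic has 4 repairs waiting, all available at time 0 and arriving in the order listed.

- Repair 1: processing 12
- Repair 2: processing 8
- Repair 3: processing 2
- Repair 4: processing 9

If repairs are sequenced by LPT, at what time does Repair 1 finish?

12

LPT (decreasing processing time): Repair 1 Repair 4 Repair 2 Repair 3.
Repair 1: 0→12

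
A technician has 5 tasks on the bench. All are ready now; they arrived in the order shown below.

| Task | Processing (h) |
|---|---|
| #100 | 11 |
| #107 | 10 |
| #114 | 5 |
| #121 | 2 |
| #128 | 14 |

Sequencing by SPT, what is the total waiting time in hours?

54

SPT (increasing processing time): #121 #114 #107 #100 #128.
#121: waits 0, runs 0→2
#114: waits 2, runs 2→7
#107: waits 7, runs 7→17
#100: waits 17, runs 17→28
#128: waits 28, runs 28→42
Sum = 0+2+7+17+28 = 54.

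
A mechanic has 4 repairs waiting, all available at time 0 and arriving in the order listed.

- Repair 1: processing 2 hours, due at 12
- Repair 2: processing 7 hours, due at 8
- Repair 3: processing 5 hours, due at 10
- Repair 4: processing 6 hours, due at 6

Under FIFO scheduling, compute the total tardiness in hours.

19

FIFO (arrival order): Repair 1 Repair 2 Repair 3 Repair 4.
Repair 1: 0→2, due 12, tardiness 0
Repair 2: 2→9, due 8, tardiness 1
Repair 3: 9→14, due 10, tardiness 4
Repair 4: 14→20, due 6, tardiness 14
Sum = 0+1+4+14 = 19.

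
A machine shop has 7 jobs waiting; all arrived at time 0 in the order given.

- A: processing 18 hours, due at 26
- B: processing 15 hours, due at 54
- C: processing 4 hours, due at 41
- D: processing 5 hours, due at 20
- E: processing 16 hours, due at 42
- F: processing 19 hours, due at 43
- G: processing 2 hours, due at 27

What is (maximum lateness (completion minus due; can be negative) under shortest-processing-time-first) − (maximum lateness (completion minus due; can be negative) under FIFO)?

SPT (increasing processing time): G C D B E A F.
G: 0→2, due 27, lateness -25
C: 2→6, due 41, lateness -35
D: 6→11, due 20, lateness -9
B: 11→26, due 54, lateness -28
E: 26→42, due 42, lateness 0
A: 42→60, due 26, lateness 34
F: 60→79, due 43, lateness 36
Maximum = 36.
FIFO (arrival order): A B C D E F G.
A: 0→18, due 26, lateness -8
B: 18→33, due 54, lateness -21
C: 33→37, due 41, lateness -4
D: 37→42, due 20, lateness 22
E: 42→58, due 42, lateness 16
F: 58→77, due 43, lateness 34
G: 77→79, due 27, lateness 52
Maximum = 52.
Difference = 36 − 52 = -16.

-16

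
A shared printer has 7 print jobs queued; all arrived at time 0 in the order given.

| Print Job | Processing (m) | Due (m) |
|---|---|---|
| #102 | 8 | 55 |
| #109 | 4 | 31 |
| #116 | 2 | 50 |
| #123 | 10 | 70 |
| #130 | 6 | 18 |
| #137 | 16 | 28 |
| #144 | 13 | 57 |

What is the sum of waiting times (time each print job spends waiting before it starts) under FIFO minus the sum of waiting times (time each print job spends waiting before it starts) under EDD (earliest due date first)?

-33

FIFO (arrival order): #102 #109 #116 #123 #130 #137 #144.
#102: waits 0, runs 0→8
#109: waits 8, runs 8→12
#116: waits 12, runs 12→14
#123: waits 14, runs 14→24
#130: waits 24, runs 24→30
#137: waits 30, runs 30→46
#144: waits 46, runs 46→59
Sum = 0+8+12+14+24+30+46 = 134.
EDD (increasing due date): #130 #137 #109 #116 #102 #144 #123.
#130: waits 0, runs 0→6
#137: waits 6, runs 6→22
#109: waits 22, runs 22→26
#116: waits 26, runs 26→28
#102: waits 28, runs 28→36
#144: waits 36, runs 36→49
#123: waits 49, runs 49→59
Sum = 0+6+22+26+28+36+49 = 167.
Difference = 134 − 167 = -33.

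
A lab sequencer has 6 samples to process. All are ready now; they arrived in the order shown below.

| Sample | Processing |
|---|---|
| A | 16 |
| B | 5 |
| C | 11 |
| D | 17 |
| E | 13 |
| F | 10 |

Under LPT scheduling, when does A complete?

LPT (decreasing processing time): D A E C F B.
D: 0→17
A: 17→33

33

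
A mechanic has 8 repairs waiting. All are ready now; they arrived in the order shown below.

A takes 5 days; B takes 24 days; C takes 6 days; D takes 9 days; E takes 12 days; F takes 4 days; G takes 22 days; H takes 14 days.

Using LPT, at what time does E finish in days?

LPT (decreasing processing time): B G H E D C A F.
B: 0→24
G: 24→46
H: 46→60
E: 60→72

72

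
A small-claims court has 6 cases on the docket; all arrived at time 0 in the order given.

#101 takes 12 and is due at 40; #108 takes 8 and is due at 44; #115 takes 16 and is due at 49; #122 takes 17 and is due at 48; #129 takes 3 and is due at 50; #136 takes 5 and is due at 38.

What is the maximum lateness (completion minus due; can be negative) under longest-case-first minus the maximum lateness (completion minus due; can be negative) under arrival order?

LPT (decreasing processing time): #122 #115 #101 #108 #136 #129.
#122: 0→17, due 48, lateness -31
#115: 17→33, due 49, lateness -16
#101: 33→45, due 40, lateness 5
#108: 45→53, due 44, lateness 9
#136: 53→58, due 38, lateness 20
#129: 58→61, due 50, lateness 11
Maximum = 20.
FIFO (arrival order): #101 #108 #115 #122 #129 #136.
#101: 0→12, due 40, lateness -28
#108: 12→20, due 44, lateness -24
#115: 20→36, due 49, lateness -13
#122: 36→53, due 48, lateness 5
#129: 53→56, due 50, lateness 6
#136: 56→61, due 38, lateness 23
Maximum = 23.
Difference = 20 − 23 = -3.

-3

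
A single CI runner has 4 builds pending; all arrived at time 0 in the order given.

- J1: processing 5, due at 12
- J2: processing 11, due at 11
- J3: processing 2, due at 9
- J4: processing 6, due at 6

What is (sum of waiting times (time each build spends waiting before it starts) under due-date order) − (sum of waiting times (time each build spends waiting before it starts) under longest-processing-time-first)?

EDD (increasing due date): J4 J3 J2 J1.
J4: waits 0, runs 0→6
J3: waits 6, runs 6→8
J2: waits 8, runs 8→19
J1: waits 19, runs 19→24
Sum = 0+6+8+19 = 33.
LPT (decreasing processing time): J2 J4 J1 J3.
J2: waits 0, runs 0→11
J4: waits 11, runs 11→17
J1: waits 17, runs 17→22
J3: waits 22, runs 22→24
Sum = 0+11+17+22 = 50.
Difference = 33 − 50 = -17.

-17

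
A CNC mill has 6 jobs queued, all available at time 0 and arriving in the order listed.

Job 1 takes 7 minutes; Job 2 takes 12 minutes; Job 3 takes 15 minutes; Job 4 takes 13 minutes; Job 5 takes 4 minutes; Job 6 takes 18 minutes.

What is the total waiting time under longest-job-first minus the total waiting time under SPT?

95

LPT (decreasing processing time): Job 6 Job 3 Job 4 Job 2 Job 1 Job 5.
Job 6: waits 0, runs 0→18
Job 3: waits 18, runs 18→33
Job 4: waits 33, runs 33→46
Job 2: waits 46, runs 46→58
Job 1: waits 58, runs 58→65
Job 5: waits 65, runs 65→69
Sum = 0+18+33+46+58+65 = 220.
SPT (increasing processing time): Job 5 Job 1 Job 2 Job 4 Job 3 Job 6.
Job 5: waits 0, runs 0→4
Job 1: waits 4, runs 4→11
Job 2: waits 11, runs 11→23
Job 4: waits 23, runs 23→36
Job 3: waits 36, runs 36→51
Job 6: waits 51, runs 51→69
Sum = 0+4+11+23+36+51 = 125.
Difference = 220 − 125 = 95.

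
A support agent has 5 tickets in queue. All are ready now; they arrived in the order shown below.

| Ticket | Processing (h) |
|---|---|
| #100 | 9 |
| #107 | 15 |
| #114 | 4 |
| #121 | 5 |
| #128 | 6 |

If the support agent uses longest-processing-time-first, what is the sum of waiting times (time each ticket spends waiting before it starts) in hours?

LPT (decreasing processing time): #107 #100 #128 #121 #114.
#107: waits 0, runs 0→15
#100: waits 15, runs 15→24
#128: waits 24, runs 24→30
#121: waits 30, runs 30→35
#114: waits 35, runs 35→39
Sum = 0+15+24+30+35 = 104.

104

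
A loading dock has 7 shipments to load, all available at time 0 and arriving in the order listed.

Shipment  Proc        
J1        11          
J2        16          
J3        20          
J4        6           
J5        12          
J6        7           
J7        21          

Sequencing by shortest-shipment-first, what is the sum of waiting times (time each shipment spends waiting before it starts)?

203

SPT (increasing processing time): J4 J6 J1 J5 J2 J3 J7.
J4: waits 0, runs 0→6
J6: waits 6, runs 6→13
J1: waits 13, runs 13→24
J5: waits 24, runs 24→36
J2: waits 36, runs 36→52
J3: waits 52, runs 52→72
J7: waits 72, runs 72→93
Sum = 0+6+13+24+36+52+72 = 203.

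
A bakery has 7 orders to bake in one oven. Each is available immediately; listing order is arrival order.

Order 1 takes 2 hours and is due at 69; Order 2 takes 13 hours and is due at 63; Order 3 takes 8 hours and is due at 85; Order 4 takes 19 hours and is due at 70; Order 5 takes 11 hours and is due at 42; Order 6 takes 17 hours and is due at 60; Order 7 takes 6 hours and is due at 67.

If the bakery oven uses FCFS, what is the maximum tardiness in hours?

11

FIFO (arrival order): Order 1 Order 2 Order 3 Order 4 Order 5 Order 6 Order 7.
Order 1: 0→2, due 69, tardiness 0
Order 2: 2→15, due 63, tardiness 0
Order 3: 15→23, due 85, tardiness 0
Order 4: 23→42, due 70, tardiness 0
Order 5: 42→53, due 42, tardiness 11
Order 6: 53→70, due 60, tardiness 10
Order 7: 70→76, due 67, tardiness 9
Maximum = 11.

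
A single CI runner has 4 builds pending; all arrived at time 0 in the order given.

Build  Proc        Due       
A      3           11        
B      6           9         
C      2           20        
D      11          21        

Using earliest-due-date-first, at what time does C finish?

11

EDD (increasing due date): B A C D.
B: 0→6
A: 6→9
C: 9→11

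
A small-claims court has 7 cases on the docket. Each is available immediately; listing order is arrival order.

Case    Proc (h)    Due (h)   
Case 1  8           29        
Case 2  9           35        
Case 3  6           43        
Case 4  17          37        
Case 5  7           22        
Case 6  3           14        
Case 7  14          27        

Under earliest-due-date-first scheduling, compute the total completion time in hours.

232

EDD (increasing due date): Case 6 Case 5 Case 7 Case 1 Case 2 Case 4 Case 3.
Case 6: 0→3
Case 5: 3→10
Case 7: 10→24
Case 1: 24→32
Case 2: 32→41
Case 4: 41→58
Case 3: 58→64
Sum = 3+10+24+32+41+58+64 = 232.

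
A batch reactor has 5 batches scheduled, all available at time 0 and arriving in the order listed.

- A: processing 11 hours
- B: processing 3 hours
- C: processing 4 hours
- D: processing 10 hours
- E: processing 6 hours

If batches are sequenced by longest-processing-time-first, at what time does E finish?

LPT (decreasing processing time): A D E C B.
A: 0→11
D: 11→21
E: 21→27

27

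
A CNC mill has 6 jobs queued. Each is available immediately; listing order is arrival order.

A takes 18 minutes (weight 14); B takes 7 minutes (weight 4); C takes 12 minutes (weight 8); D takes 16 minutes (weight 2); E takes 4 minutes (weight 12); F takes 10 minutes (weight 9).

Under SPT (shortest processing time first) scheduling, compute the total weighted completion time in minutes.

SPT (increasing processing time): E B F C D A.
E: finishes 4, weight 12, w·C = 48
B: finishes 11, weight 4, w·C = 44
F: finishes 21, weight 9, w·C = 189
C: finishes 33, weight 8, w·C = 264
D: finishes 49, weight 2, w·C = 98
A: finishes 67, weight 14, w·C = 938
Sum = 48+44+189+264+98+938 = 1581.

1581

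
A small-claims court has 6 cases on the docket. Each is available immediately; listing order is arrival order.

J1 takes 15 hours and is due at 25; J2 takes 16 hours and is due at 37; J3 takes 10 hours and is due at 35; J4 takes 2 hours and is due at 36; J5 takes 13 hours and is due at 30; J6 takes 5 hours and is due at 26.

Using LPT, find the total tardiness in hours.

LPT (decreasing processing time): J2 J1 J5 J3 J6 J4.
J2: 0→16, due 37, tardiness 0
J1: 16→31, due 25, tardiness 6
J5: 31→44, due 30, tardiness 14
J3: 44→54, due 35, tardiness 19
J6: 54→59, due 26, tardiness 33
J4: 59→61, due 36, tardiness 25
Sum = 0+6+14+19+33+25 = 97.

97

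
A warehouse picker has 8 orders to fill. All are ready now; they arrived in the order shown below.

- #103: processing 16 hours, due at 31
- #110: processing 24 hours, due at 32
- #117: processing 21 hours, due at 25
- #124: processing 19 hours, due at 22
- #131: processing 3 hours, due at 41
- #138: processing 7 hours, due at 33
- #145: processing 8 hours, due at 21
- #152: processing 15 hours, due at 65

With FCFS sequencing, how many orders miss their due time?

FIFO (arrival order): #103 #110 #117 #124 #131 #138 #145 #152.
#103: 0→16, due 31, tardiness 0
#110: 16→40, due 32, tardiness 8
#117: 40→61, due 25, tardiness 36
#124: 61→80, due 22, tardiness 58
#131: 80→83, due 41, tardiness 42
#138: 83→90, due 33, tardiness 57
#145: 90→98, due 21, tardiness 77
#152: 98→113, due 65, tardiness 48
Late orders: 7.

7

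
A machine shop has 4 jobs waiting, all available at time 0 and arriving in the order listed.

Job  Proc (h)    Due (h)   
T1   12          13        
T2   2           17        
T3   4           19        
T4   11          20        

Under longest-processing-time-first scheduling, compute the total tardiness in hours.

23

LPT (decreasing processing time): T1 T4 T3 T2.
T1: 0→12, due 13, tardiness 0
T4: 12→23, due 20, tardiness 3
T3: 23→27, due 19, tardiness 8
T2: 27→29, due 17, tardiness 12
Sum = 0+3+8+12 = 23.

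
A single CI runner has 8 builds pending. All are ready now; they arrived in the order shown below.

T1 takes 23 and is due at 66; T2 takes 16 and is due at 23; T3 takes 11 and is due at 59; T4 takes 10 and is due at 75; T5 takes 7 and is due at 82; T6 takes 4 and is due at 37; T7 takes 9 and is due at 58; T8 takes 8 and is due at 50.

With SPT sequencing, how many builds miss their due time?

2

SPT (increasing processing time): T6 T5 T8 T7 T4 T3 T2 T1.
T6: 0→4, due 37, tardiness 0
T5: 4→11, due 82, tardiness 0
T8: 11→19, due 50, tardiness 0
T7: 19→28, due 58, tardiness 0
T4: 28→38, due 75, tardiness 0
T3: 38→49, due 59, tardiness 0
T2: 49→65, due 23, tardiness 42
T1: 65→88, due 66, tardiness 22
Late builds: 2.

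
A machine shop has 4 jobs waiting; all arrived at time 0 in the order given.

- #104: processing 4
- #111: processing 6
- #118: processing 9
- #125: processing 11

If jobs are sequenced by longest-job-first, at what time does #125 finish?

LPT (decreasing processing time): #125 #118 #111 #104.
#125: 0→11

11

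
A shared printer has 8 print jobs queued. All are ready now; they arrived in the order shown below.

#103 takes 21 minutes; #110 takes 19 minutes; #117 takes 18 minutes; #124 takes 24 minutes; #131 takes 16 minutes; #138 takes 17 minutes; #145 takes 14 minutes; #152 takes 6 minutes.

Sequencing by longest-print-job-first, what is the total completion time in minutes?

LPT (decreasing processing time): #124 #103 #110 #117 #138 #131 #145 #152.
#124: 0→24
#103: 24→45
#110: 45→64
#117: 64→82
#138: 82→99
#131: 99→115
#145: 115→129
#152: 129→135
Sum = 24+45+64+82+99+115+129+135 = 693.

693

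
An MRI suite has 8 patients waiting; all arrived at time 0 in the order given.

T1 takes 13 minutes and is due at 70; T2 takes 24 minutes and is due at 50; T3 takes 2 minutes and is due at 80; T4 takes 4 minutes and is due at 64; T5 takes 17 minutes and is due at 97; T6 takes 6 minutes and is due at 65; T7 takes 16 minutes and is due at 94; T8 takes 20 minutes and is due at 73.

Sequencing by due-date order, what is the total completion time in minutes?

EDD (increasing due date): T2 T4 T6 T1 T8 T3 T7 T5.
T2: 0→24
T4: 24→28
T6: 28→34
T1: 34→47
T8: 47→67
T3: 67→69
T7: 69→85
T5: 85→102
Sum = 24+28+34+47+67+69+85+102 = 456.

456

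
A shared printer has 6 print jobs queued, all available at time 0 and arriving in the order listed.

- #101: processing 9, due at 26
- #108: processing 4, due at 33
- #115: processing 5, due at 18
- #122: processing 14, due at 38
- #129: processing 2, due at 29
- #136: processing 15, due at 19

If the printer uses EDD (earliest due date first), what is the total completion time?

169

EDD (increasing due date): #115 #136 #101 #129 #108 #122.
#115: 0→5
#136: 5→20
#101: 20→29
#129: 29→31
#108: 31→35
#122: 35→49
Sum = 5+20+29+31+35+49 = 169.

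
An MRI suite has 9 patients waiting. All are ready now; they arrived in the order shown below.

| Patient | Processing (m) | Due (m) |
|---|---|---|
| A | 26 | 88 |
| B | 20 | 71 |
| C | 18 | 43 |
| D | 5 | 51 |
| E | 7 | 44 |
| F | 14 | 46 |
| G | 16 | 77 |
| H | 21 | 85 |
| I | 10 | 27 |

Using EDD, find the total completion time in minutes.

EDD (increasing due date): I C E F D B G H A.
I: 0→10
C: 10→28
E: 28→35
F: 35→49
D: 49→54
B: 54→74
G: 74→90
H: 90→111
A: 111→137
Sum = 10+28+35+49+54+74+90+111+137 = 588.

588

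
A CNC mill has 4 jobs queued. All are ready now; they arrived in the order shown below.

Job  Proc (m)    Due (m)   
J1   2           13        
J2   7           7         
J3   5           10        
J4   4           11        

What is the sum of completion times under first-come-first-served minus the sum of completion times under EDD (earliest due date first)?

FIFO (arrival order): J1 J2 J3 J4.
J1: 0→2
J2: 2→9
J3: 9→14
J4: 14→18
Sum = 2+9+14+18 = 43.
EDD (increasing due date): J2 J3 J4 J1.
J2: 0→7
J3: 7→12
J4: 12→16
J1: 16→18
Sum = 7+12+16+18 = 53.
Difference = 43 − 53 = -10.

-10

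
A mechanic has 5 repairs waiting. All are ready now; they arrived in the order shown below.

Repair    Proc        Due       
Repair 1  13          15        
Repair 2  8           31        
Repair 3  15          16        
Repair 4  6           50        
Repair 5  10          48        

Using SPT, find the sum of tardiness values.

SPT (increasing processing time): Repair 4 Repair 2 Repair 5 Repair 1 Repair 3.
Repair 4: 0→6, due 50, tardiness 0
Repair 2: 6→14, due 31, tardiness 0
Repair 5: 14→24, due 48, tardiness 0
Repair 1: 24→37, due 15, tardiness 22
Repair 3: 37→52, due 16, tardiness 36
Sum = 0+0+0+22+36 = 58.

58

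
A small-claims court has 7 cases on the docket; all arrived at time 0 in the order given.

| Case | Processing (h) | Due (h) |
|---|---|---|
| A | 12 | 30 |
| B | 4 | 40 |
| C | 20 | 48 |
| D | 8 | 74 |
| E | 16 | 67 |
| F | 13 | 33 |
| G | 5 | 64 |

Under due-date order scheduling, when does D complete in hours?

EDD (increasing due date): A F B C G E D.
A: 0→12
F: 12→25
B: 25→29
C: 29→49
G: 49→54
E: 54→70
D: 70→78

78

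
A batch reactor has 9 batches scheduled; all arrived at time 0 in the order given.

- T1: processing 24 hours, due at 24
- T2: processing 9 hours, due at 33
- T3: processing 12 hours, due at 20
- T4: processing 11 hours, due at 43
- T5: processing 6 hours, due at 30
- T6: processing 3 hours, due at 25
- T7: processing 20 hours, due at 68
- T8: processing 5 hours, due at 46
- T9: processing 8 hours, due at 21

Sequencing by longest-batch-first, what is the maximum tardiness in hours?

73

LPT (decreasing processing time): T1 T7 T3 T4 T2 T9 T5 T8 T6.
T1: 0→24, due 24, tardiness 0
T7: 24→44, due 68, tardiness 0
T3: 44→56, due 20, tardiness 36
T4: 56→67, due 43, tardiness 24
T2: 67→76, due 33, tardiness 43
T9: 76→84, due 21, tardiness 63
T5: 84→90, due 30, tardiness 60
T8: 90→95, due 46, tardiness 49
T6: 95→98, due 25, tardiness 73
Maximum = 73.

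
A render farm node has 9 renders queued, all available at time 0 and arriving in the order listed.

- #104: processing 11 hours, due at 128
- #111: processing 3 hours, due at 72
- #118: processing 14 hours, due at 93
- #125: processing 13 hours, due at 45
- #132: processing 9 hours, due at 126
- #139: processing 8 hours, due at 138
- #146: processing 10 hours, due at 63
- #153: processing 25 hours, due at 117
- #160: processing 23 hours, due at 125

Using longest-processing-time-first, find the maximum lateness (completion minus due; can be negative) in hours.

LPT (decreasing processing time): #153 #160 #118 #125 #104 #146 #132 #139 #111.
#153: 0→25, due 117, lateness -92
#160: 25→48, due 125, lateness -77
#118: 48→62, due 93, lateness -31
#125: 62→75, due 45, lateness 30
#104: 75→86, due 128, lateness -42
#146: 86→96, due 63, lateness 33
#132: 96→105, due 126, lateness -21
#139: 105→113, due 138, lateness -25
#111: 113→116, due 72, lateness 44
Maximum = 44.

44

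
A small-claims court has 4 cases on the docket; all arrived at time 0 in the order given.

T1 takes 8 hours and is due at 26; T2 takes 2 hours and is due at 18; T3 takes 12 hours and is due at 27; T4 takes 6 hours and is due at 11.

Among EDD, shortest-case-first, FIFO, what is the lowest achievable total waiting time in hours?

EDD (increasing due date): T4 T2 T1 T3.
T4: waits 0, runs 0→6
T2: waits 6, runs 6→8
T1: waits 8, runs 8→16
T3: waits 16, runs 16→28
Sum = 0+6+8+16 = 30.
SPT (increasing processing time): T2 T4 T1 T3.
T2: waits 0, runs 0→2
T4: waits 2, runs 2→8
T1: waits 8, runs 8→16
T3: waits 16, runs 16→28
Sum = 0+2+8+16 = 26.
FIFO (arrival order): T1 T2 T3 T4.
T1: waits 0, runs 0→8
T2: waits 8, runs 8→10
T3: waits 10, runs 10→22
T4: waits 22, runs 22→28
Sum = 0+8+10+22 = 40.
EDD 30, SPT 26, FIFO 40 → minimum 26.

26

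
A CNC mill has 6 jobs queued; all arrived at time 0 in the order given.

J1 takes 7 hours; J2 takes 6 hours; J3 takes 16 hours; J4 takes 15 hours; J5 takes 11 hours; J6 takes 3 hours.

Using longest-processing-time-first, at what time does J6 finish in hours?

58

LPT (decreasing processing time): J3 J4 J5 J1 J2 J6.
J3: 0→16
J4: 16→31
J5: 31→42
J1: 42→49
J2: 49→55
J6: 55→58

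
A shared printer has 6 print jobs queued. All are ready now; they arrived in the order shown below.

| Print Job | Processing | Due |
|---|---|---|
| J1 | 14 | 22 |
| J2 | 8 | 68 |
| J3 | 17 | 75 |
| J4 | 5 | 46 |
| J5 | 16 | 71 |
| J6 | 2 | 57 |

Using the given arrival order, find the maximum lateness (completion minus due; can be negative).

FIFO (arrival order): J1 J2 J3 J4 J5 J6.
J1: 0→14, due 22, lateness -8
J2: 14→22, due 68, lateness -46
J3: 22→39, due 75, lateness -36
J4: 39→44, due 46, lateness -2
J5: 44→60, due 71, lateness -11
J6: 60→62, due 57, lateness 5
Maximum = 5.

5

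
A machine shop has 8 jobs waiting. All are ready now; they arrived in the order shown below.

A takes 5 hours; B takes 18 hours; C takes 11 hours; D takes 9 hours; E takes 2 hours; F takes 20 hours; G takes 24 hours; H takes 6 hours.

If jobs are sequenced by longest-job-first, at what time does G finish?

LPT (decreasing processing time): G F B C D H A E.
G: 0→24

24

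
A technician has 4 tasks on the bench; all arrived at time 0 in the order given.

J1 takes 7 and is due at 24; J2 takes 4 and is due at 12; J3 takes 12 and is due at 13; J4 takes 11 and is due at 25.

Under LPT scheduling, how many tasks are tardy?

LPT (decreasing processing time): J3 J4 J1 J2.
J3: 0→12, due 13, tardiness 0
J4: 12→23, due 25, tardiness 0
J1: 23→30, due 24, tardiness 6
J2: 30→34, due 12, tardiness 22
Late tasks: 2.

2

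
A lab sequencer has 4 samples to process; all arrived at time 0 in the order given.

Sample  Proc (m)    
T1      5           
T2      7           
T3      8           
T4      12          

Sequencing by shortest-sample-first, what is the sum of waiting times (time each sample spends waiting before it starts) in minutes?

SPT (increasing processing time): T1 T2 T3 T4.
T1: waits 0, runs 0→5
T2: waits 5, runs 5→12
T3: waits 12, runs 12→20
T4: waits 20, runs 20→32
Sum = 0+5+12+20 = 37.

37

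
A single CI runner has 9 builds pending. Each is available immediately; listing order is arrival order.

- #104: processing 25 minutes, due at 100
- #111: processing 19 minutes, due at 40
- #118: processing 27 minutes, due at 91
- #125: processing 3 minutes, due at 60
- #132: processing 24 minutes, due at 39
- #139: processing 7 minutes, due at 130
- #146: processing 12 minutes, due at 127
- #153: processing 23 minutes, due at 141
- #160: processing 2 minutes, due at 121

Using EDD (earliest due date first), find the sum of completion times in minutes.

757

EDD (increasing due date): #132 #111 #125 #118 #104 #160 #146 #139 #153.
#132: 0→24
#111: 24→43
#125: 43→46
#118: 46→73
#104: 73→98
#160: 98→100
#146: 100→112
#139: 112→119
#153: 119→142
Sum = 24+43+46+73+98+100+112+119+142 = 757.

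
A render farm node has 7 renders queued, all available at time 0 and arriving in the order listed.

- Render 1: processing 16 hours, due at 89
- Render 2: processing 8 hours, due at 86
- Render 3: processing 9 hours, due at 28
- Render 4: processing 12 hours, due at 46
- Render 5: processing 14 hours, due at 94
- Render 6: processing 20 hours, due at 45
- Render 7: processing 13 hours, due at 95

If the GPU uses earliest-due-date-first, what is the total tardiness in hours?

0

EDD (increasing due date): Render 3 Render 6 Render 4 Render 2 Render 1 Render 5 Render 7.
Render 3: 0→9, due 28, tardiness 0
Render 6: 9→29, due 45, tardiness 0
Render 4: 29→41, due 46, tardiness 0
Render 2: 41→49, due 86, tardiness 0
Render 1: 49→65, due 89, tardiness 0
Render 5: 65→79, due 94, tardiness 0
Render 7: 79→92, due 95, tardiness 0
Sum = 0+0+0+0+0+0+0 = 0.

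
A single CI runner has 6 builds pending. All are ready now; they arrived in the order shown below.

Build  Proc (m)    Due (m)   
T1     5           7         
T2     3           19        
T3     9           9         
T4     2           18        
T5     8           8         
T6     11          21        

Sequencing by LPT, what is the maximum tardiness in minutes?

26

LPT (decreasing processing time): T6 T3 T5 T1 T2 T4.
T6: 0→11, due 21, tardiness 0
T3: 11→20, due 9, tardiness 11
T5: 20→28, due 8, tardiness 20
T1: 28→33, due 7, tardiness 26
T2: 33→36, due 19, tardiness 17
T4: 36→38, due 18, tardiness 20
Maximum = 26.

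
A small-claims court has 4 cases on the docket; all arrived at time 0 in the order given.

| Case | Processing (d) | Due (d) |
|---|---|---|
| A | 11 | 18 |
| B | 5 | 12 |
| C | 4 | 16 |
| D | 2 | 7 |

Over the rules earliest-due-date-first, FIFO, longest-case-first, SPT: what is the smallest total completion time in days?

EDD (increasing due date): D B C A.
D: 0→2
B: 2→7
C: 7→11
A: 11→22
Sum = 2+7+11+22 = 42.
FIFO (arrival order): A B C D.
A: 0→11
B: 11→16
C: 16→20
D: 20→22
Sum = 11+16+20+22 = 69.
LPT (decreasing processing time): A B C D.
A: 0→11
B: 11→16
C: 16→20
D: 20→22
Sum = 11+16+20+22 = 69.
SPT (increasing processing time): D C B A.
D: 0→2
C: 2→6
B: 6→11
A: 11→22
Sum = 2+6+11+22 = 41.
EDD 42, FIFO 69, LPT 69, SPT 41 → minimum 41.

41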